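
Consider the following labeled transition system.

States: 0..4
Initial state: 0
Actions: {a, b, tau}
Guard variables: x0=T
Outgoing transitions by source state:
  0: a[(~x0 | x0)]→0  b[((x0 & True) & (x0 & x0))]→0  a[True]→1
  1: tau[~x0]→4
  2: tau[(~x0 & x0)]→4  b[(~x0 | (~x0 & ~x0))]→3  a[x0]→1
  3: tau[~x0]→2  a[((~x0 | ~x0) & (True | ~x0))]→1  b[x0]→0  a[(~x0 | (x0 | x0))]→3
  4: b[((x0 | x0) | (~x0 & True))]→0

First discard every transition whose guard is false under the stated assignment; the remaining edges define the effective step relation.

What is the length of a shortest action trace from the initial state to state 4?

Breadth-first toward 4:
  depth 0: {0}
  depth 1: {1}
4 never appears.

Answer: UNREACHABLE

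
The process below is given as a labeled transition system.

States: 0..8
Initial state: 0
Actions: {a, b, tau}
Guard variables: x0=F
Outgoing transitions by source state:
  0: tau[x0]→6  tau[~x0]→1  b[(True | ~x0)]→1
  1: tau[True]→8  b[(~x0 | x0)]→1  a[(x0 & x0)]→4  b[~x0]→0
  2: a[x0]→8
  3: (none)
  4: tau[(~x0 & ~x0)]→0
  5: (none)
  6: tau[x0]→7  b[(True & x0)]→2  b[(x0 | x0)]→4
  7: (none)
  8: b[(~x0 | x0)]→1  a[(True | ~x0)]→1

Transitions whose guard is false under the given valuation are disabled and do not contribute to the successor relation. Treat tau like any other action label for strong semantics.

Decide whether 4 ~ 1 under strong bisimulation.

Compute ~ classes (split until stable):
  π0 = {{0,1,2,3,4,5,6,7,8}}
  π1 = {{0,1},{2,3,5,6,7},{4},{8}}
  π2 = {{0},{1},{2,3,5,6,7},{4},{8}}
stable after 3 split(s): 5 block(s)
[4]={4}  [1]={1}

Answer: NOT BISIMILAR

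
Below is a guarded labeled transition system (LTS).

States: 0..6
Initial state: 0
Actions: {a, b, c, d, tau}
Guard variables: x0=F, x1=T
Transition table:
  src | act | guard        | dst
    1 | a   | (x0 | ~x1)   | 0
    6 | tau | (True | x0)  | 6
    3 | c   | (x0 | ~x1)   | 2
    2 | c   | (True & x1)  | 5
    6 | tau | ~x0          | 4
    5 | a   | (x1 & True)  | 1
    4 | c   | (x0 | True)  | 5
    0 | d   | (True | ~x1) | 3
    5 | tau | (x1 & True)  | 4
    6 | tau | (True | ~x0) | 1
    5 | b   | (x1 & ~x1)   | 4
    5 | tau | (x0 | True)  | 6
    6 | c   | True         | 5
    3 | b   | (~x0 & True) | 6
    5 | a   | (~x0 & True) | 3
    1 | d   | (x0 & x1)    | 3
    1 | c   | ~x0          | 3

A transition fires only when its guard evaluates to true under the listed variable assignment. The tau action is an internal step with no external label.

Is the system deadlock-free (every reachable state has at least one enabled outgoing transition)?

Answer: DEADLOCK-FREE

Analysis:
Reach set: {0,1,3,4,5,6}
  0: d→3  [deg 1]
  1: c→3  [deg 1]
  3: b→6  [deg 1]
  4: c→5  [deg 1]
  5: a→1  a→3  tau→4  tau→6  [deg 4]
  6: c→5  tau→1  tau→4  tau→6  [deg 4]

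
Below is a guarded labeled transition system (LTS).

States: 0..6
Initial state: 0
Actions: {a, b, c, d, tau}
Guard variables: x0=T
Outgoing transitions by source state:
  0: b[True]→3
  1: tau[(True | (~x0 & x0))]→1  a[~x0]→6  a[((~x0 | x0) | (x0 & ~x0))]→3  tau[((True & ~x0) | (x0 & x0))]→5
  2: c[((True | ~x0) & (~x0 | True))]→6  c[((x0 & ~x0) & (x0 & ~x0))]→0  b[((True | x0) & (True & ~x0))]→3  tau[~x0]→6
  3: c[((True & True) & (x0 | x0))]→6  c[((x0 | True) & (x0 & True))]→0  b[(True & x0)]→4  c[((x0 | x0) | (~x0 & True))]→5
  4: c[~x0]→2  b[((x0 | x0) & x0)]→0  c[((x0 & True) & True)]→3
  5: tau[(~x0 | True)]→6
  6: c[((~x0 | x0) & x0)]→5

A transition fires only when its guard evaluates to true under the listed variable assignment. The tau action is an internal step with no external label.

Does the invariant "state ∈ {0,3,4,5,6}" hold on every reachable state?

Answer: INVARIANT HOLDS

Working:
Allowed set {0,3,4,5,6}
Reachable = {0,3,4,5,6}
  0: ✓
  3: ✓
  4: ✓
  5: ✓
  6: ✓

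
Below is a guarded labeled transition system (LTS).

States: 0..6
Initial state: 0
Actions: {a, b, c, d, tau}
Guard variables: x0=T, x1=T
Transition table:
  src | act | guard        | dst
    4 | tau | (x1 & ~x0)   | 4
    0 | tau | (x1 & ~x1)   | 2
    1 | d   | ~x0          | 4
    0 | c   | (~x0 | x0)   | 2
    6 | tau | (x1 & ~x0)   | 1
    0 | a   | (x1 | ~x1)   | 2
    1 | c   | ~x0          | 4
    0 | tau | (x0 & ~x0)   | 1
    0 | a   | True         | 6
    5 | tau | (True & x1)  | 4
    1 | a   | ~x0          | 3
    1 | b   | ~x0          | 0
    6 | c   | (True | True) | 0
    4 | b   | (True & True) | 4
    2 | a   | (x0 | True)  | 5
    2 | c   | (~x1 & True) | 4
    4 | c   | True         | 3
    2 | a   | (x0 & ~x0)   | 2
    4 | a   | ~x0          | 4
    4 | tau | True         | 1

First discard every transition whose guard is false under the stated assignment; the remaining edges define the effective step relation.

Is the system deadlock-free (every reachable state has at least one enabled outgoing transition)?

Reach set: {0,1,2,3,4,5,6}
  0: a→2  a→6  c→2  [3 exit(s)]
  1: ∅  [deadlock]
  2: a→5  [1 exit(s)]
  3: ∅  [deadlock]
  4: b→4  c→3  tau→1  [3 exit(s)]
  5: tau→4  [1 exit(s)]
  6: c→0  [1 exit(s)]
witness 1: c·a·tau·tau

Answer: DEADLOCK at state 1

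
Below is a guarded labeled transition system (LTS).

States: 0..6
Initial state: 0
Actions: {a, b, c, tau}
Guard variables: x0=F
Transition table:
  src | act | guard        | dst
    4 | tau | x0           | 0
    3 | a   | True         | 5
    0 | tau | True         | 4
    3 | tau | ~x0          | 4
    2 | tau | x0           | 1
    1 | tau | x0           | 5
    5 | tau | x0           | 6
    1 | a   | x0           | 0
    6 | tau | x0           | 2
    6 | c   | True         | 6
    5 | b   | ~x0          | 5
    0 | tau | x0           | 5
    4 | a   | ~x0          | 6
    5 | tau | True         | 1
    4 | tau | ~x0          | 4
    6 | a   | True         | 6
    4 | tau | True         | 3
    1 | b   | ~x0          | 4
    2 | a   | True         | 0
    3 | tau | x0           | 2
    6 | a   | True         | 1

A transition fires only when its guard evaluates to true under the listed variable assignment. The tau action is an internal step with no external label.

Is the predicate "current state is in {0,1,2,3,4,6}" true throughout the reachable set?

Allowed set {0,1,2,3,4,6}
Reachable = {0,1,3,4,5,6}
  0: ok
  1: ok
  3: ok
  4: ok
  5: VIOLATES
  6: ok
counterexample path to 5: tau·tau·a

Answer: INVARIANT VIOLATED at state 5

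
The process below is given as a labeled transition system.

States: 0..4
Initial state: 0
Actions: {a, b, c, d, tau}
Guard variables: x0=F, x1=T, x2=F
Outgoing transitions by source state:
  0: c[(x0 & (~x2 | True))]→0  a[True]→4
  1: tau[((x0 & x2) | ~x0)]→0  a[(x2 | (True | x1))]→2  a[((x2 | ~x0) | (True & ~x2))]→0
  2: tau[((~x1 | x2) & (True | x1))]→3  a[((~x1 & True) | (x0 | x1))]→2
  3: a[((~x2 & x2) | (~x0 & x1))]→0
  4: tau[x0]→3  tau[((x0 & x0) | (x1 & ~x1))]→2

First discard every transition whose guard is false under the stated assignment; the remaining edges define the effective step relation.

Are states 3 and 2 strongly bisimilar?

Answer: NOT BISIMILAR

Trace:
Bisimulation quotient by refinement:
  round 0: {{0,1,2,3,4}}
  round 1: {{0,2,3},{1},{4}}
  round 2: {{0},{1},{2,3},{4}}
  round 3: {{0},{1},{2},{3},{4}}
stable after 4 split(s): 5 block(s)
[3]={3}  [2]={2}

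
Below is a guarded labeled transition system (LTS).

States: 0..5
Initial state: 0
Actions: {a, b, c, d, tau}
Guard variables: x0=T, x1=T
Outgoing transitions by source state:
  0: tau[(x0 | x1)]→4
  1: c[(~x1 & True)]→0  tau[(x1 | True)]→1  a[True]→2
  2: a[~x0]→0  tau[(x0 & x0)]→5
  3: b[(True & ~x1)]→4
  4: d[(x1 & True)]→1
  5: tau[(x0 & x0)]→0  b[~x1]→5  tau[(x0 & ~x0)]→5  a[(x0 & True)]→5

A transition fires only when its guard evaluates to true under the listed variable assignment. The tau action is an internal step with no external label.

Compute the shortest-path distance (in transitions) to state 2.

Answer: 3

Analysis:
BFS to 2:
  depth 0: {0}
  depth 1: {4}
  depth 2: {1}
  depth 3: {2}
2 enters at depth 3; path tau·d·a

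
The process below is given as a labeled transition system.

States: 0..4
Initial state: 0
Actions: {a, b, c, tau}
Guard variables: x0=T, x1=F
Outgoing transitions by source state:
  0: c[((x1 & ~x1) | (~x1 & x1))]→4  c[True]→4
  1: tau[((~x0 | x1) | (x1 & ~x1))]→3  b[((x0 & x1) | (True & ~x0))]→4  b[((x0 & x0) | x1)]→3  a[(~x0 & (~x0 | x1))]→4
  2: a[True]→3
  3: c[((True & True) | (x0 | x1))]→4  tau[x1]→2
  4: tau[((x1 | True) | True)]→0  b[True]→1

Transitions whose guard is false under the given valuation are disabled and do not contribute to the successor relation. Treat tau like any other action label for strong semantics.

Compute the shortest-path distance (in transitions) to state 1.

Answer: 2

Analysis:
BFS to 1:
  depth 0: {0}
  depth 1: {4}
  depth 2: {1}
depth(1)=2, e.g. c·b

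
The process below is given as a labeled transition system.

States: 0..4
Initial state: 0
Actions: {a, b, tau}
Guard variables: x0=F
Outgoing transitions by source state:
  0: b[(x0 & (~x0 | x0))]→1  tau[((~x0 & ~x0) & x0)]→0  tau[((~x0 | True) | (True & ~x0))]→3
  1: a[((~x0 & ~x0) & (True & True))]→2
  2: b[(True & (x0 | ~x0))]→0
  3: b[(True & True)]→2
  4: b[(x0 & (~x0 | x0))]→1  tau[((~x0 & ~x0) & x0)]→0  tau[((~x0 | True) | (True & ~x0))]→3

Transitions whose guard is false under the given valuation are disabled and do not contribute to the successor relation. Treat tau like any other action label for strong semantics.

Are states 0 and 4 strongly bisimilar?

Answer: BISIMILAR

Working:
Compute ~ classes (split until stable):
  round 0: {{0,1,2,3,4}}
  round 1: {{0,4},{1},{2,3}}
  round 2: {{0,4},{1},{2},{3}}
stable after 3 split(s): 4 block(s)
[0]={0,4}  [4]={0,4}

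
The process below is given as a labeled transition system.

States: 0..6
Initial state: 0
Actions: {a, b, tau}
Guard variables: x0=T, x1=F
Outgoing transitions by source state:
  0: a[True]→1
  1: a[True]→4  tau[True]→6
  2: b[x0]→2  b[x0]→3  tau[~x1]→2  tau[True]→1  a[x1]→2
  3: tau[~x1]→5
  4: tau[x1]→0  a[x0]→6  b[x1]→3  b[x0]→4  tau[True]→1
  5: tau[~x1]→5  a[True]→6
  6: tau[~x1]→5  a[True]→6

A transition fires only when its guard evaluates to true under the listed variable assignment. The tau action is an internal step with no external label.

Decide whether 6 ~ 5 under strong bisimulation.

Answer: BISIMILAR

Trace:
Compute ~ classes (split until stable):
  round 0: {{0,1,2,3,4,5,6}}
  round 1: {{0},{1,5,6},{2},{3},{4}}
  round 2: {{0},{1},{2},{3},{4},{5,6}}
Fixed point at round 3; 6 class(es).
6∈{5,6}, 5∈{5,6}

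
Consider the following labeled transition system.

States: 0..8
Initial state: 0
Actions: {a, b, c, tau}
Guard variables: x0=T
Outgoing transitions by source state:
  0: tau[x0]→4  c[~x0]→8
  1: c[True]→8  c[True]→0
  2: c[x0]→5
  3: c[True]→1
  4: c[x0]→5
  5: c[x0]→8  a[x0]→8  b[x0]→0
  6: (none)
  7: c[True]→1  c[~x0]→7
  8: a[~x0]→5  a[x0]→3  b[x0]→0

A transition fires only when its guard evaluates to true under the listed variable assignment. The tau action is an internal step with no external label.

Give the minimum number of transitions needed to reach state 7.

Answer: UNREACHABLE

Working:
Breadth-first toward 7:
  depth 0: {0}
  depth 1: {4}
  depth 2: {5}
  depth 3: {8}
  depth 4: {3}
  depth 5: {1}
7 never appears.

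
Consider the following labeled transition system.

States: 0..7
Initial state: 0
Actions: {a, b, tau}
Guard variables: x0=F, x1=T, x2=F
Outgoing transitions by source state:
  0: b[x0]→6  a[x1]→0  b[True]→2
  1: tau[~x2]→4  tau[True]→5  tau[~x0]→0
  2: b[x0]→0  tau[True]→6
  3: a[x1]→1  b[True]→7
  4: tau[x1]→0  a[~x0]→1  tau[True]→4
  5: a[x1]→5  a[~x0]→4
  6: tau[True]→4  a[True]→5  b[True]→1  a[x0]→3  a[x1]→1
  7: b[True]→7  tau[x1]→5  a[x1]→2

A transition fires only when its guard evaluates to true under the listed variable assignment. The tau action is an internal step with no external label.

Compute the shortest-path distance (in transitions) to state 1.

Answer: 3

Analysis:
Breadth-first toward 1:
  depth 0: {0}
  depth 1: {2}
  depth 2: {6}
  depth 3: {1,4,5}
first hit 1 at d=3 via b·tau·a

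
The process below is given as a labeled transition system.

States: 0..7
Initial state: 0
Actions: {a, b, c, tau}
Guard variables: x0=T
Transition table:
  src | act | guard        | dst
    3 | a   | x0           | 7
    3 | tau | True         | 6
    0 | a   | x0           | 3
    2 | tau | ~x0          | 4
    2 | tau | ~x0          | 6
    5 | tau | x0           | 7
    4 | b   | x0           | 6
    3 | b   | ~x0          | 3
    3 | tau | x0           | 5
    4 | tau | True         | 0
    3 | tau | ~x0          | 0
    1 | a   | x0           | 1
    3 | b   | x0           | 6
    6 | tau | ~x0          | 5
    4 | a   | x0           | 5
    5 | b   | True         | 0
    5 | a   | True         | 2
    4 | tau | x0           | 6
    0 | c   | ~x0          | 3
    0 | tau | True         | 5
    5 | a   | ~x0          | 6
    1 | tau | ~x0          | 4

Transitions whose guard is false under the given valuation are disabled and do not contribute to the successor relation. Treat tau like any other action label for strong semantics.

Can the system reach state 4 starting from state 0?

14 transition(s) survive guard evaluation.
Layer 0: {0}
Layer 1: {3,5}  total {0,3,5}
Layer 2: {2,6,7}  total {0,2,3,5,6,7}
Reachable = {0,2,3,5,6,7}

Answer: UNREACHABLE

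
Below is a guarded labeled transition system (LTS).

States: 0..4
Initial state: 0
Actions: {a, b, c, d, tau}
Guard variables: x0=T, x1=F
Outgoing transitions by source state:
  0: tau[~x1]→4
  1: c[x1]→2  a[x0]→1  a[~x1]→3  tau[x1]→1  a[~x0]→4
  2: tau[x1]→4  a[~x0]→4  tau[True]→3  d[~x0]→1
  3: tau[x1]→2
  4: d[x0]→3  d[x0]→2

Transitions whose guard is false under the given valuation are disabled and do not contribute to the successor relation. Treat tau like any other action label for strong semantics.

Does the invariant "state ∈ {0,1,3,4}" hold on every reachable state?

Allowed set {0,1,3,4}
Reach set: {0,2,3,4}
  0: ✓
  2: ✗ unsafe
  3: ✓
  4: ✓
reach 2 via tau·d — violates

Answer: INVARIANT VIOLATED at state 2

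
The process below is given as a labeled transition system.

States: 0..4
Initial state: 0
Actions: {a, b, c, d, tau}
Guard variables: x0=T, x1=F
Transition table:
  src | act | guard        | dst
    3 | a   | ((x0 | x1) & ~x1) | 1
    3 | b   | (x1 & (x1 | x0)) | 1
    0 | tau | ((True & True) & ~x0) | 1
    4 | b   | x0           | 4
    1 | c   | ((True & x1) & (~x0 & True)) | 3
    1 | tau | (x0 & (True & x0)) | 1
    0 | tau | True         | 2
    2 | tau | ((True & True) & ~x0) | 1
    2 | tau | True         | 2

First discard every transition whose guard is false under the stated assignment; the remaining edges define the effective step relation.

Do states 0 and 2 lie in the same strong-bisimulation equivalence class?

Refine partition for ~:
  P[0] = {{0,1,2,3,4}}
  P[1] = {{0,1,2},{3},{4}}
3 equivalence class(es) (converged in 2)
class of 0: {0,1,2}; class of 2: {0,1,2}

Answer: BISIMILAR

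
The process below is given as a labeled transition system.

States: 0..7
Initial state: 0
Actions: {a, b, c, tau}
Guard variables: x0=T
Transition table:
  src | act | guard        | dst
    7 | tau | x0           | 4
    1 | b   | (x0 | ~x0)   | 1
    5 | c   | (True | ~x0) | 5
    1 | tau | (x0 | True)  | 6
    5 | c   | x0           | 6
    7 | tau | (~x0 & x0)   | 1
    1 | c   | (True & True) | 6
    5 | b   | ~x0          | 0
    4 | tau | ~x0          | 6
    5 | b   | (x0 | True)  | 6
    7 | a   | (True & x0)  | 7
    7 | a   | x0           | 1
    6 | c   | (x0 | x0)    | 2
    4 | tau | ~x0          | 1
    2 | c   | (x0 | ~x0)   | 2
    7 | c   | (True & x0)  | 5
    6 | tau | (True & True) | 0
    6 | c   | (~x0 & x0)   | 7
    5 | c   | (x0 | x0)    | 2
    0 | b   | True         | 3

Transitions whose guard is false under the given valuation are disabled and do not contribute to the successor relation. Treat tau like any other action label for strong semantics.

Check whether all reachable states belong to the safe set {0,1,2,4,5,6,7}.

Inv-set: {0,1,2,4,5,6,7}
R = {0,3}
  0: ok
  3: ✗ unsafe
counterexample path to 3: b

Answer: INVARIANT VIOLATED at state 3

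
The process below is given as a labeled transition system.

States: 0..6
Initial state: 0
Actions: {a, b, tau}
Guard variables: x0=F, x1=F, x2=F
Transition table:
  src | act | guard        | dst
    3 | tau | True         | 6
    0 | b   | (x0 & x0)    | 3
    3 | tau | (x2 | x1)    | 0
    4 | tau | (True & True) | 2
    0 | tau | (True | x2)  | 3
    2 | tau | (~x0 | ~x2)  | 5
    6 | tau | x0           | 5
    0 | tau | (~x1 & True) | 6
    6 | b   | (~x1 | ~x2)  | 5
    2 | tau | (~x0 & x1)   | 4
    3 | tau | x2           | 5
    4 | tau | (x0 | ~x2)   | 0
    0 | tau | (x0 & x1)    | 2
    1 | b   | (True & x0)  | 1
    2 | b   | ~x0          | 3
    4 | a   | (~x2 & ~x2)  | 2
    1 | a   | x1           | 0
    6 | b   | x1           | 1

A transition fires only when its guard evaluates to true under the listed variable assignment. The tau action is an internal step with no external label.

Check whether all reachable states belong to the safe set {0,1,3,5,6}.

Allowed set {0,1,3,5,6}
Reach set: {0,3,5,6}
  0: ✓
  3: ✓
  5: ✓
  6: ✓

Answer: INVARIANT HOLDS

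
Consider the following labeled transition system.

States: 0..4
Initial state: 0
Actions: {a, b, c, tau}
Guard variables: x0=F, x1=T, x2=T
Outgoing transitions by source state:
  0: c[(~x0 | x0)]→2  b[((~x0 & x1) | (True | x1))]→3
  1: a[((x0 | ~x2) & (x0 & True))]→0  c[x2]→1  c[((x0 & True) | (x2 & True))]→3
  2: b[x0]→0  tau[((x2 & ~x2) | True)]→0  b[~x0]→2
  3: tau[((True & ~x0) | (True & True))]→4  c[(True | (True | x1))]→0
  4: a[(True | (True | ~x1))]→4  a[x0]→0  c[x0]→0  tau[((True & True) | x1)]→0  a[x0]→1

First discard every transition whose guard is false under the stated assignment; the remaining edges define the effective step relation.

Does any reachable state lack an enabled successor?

R = {0,2,3,4}
  0: b→3  c→2  [2 exit(s)]
  2: b→2  tau→0  [2 exit(s)]
  3: c→0  tau→4  [2 exit(s)]
  4: a→4  tau→0  [2 exit(s)]

Answer: DEADLOCK-FREE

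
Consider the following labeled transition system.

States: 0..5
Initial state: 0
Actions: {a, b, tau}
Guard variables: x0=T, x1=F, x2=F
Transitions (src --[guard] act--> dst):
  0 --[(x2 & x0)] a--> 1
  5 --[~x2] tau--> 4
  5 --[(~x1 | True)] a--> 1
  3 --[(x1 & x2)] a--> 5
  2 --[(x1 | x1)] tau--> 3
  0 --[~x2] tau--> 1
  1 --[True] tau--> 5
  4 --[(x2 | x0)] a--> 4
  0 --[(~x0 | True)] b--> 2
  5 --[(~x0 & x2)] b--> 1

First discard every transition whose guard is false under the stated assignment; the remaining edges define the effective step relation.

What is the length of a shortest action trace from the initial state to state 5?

Answer: 2

Trace:
BFS to 5:
  depth 0: {0}
  depth 1: {1,2}
  depth 2: {5}
first hit 5 at d=2 via tau·tau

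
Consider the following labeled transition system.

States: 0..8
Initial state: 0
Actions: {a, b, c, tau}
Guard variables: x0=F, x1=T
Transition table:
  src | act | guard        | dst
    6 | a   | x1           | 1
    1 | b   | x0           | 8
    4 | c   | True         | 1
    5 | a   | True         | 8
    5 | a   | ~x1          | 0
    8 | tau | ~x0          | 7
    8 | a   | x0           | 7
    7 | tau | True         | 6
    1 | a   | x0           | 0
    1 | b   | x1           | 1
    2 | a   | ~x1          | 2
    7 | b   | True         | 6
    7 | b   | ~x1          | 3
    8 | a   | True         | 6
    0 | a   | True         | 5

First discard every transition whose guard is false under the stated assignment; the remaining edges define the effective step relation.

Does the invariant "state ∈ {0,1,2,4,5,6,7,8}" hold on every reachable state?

Answer: INVARIANT HOLDS

Working:
Safe = {0,1,2,4,5,6,7,8}
Reachable = {0,1,5,6,7,8}
  0: ✓
  1: ✓
  5: ✓
  6: ✓
  7: ✓
  8: ✓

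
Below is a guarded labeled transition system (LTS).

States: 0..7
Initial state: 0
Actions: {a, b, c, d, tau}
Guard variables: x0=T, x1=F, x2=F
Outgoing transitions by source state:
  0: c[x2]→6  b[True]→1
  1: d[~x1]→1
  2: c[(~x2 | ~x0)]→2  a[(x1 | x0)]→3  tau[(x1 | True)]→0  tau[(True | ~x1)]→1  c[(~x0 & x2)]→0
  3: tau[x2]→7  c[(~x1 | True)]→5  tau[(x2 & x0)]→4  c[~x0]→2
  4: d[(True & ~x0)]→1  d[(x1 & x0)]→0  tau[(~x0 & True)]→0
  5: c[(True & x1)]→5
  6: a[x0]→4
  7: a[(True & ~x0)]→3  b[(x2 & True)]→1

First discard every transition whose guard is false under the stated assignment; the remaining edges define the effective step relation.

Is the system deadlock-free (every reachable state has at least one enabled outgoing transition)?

Answer: DEADLOCK-FREE

Trace:
R = {0,1}
  0: b→1  [1 out]
  1: d→1  [1 out]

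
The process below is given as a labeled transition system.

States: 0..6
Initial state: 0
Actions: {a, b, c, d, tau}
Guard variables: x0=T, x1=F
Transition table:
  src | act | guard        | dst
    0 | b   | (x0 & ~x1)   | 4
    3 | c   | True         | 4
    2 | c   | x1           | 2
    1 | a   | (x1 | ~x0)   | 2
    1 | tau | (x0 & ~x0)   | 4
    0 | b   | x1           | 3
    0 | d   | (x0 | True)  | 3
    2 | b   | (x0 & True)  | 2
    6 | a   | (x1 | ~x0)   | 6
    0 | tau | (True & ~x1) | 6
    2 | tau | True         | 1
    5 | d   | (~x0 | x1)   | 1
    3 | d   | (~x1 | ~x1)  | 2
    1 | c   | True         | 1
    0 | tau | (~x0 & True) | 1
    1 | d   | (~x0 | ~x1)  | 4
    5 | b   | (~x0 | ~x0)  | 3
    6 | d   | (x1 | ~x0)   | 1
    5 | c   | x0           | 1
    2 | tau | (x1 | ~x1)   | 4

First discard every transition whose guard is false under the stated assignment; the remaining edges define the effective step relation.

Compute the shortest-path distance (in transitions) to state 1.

Answer: 3

Trace:
BFS to 1:
  L0 = {0}
  L1 = {3,4,6}
  L2 = {2}
  L3 = {1}
1 enters at depth 3; path d·d·tau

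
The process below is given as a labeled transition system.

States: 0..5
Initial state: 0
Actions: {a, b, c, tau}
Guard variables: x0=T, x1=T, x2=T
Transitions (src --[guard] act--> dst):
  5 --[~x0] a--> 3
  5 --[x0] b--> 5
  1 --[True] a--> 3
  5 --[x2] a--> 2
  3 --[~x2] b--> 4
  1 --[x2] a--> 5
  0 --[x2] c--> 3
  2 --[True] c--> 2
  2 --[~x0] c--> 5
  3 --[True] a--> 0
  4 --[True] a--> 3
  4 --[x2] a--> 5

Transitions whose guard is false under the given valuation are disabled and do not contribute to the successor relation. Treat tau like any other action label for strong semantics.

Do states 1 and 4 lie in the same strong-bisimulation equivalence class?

Answer: BISIMILAR

Analysis:
Bisimulation quotient by refinement:
  π0 = {{0,1,2,3,4,5}}
  π1 = {{0,2},{1,3,4},{5}}
  π2 = {{0},{1,4},{2},{3},{5}}
stable after 3 split(s): 5 block(s)
class of 1: {1,4}; class of 4: {1,4}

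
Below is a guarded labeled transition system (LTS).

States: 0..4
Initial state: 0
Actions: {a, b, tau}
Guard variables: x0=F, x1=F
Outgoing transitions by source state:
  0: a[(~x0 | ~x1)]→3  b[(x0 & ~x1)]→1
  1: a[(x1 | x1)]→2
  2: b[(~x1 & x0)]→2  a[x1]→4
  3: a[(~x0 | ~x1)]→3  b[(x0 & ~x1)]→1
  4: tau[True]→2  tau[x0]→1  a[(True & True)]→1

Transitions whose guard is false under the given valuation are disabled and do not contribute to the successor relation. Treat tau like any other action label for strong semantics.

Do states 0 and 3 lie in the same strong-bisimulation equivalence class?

Compute ~ classes (split until stable):
  π0 = {{0,1,2,3,4}}
  π1 = {{0,3},{1,2},{4}}
Fixed point at round 2; 3 class(es).
0∈{0,3}, 3∈{0,3}

Answer: BISIMILAR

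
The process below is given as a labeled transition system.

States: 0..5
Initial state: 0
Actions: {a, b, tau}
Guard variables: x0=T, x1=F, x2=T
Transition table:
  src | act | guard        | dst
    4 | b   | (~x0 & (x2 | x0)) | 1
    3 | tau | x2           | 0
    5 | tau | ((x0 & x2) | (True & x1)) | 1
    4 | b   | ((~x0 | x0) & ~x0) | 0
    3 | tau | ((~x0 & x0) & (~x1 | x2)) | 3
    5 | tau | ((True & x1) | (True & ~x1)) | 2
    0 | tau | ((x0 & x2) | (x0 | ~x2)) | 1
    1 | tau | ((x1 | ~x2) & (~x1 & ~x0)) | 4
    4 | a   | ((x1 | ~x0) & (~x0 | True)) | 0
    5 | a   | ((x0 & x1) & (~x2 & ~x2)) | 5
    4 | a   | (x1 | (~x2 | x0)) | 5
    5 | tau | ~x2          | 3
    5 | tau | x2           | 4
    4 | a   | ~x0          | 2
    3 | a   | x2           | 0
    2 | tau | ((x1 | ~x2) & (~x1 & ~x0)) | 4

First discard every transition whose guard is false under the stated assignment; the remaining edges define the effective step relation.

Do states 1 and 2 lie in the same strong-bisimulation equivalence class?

Answer: BISIMILAR

Analysis:
Compute ~ classes (split until stable):
  π0 = {{0,1,2,3,4,5}}
  π1 = {{0,5},{1,2},{3},{4}}
  π2 = {{0},{1,2},{3},{4},{5}}
5 equivalence class(es) (converged in 3)
class of 1: {1,2}; class of 2: {1,2}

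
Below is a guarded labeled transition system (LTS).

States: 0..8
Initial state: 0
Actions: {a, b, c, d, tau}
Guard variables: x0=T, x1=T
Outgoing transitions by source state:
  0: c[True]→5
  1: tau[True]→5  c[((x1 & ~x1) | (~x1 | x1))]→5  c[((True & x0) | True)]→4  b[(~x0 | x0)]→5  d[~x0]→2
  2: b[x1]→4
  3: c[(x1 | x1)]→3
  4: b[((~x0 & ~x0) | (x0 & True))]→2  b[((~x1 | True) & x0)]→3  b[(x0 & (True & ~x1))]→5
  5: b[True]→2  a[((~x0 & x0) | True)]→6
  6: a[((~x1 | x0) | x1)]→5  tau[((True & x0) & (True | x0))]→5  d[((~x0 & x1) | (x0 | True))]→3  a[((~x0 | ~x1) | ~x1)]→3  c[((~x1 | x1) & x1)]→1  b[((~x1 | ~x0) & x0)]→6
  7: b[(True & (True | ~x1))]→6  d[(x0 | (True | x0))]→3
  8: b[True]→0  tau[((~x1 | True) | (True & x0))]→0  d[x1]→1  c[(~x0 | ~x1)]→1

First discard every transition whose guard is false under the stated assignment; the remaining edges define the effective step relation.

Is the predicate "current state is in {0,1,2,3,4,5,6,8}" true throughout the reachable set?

Allowed set {0,1,2,3,4,5,6,8}
Reachable = {0,1,2,3,4,5,6}
  0: ✓
  1: ✓
  2: ✓
  3: ✓
  4: ✓
  5: ✓
  6: ✓

Answer: INVARIANT HOLDS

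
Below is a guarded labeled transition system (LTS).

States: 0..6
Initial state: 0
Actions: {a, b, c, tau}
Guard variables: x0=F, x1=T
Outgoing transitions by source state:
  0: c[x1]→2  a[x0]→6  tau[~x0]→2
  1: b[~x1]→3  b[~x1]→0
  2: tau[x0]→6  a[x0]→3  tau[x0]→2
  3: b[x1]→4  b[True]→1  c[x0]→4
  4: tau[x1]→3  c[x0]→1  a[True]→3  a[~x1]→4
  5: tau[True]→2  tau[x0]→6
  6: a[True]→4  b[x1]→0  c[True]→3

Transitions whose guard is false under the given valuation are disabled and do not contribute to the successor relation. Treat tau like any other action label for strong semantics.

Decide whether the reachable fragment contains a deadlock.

Reach set: {0,2}
  0: c→2  tau→2  [deg 2]
  2: ∅  [deadlock]
Path to 2: c

Answer: DEADLOCK at state 2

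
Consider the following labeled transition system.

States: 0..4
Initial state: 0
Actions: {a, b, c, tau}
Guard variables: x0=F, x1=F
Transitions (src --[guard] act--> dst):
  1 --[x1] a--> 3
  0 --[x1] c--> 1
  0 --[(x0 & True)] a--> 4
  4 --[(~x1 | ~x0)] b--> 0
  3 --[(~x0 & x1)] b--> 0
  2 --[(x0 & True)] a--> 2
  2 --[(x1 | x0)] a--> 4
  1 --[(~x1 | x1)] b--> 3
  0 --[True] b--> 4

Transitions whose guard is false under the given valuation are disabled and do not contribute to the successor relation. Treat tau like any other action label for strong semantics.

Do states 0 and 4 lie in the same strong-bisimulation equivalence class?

Answer: BISIMILAR

Analysis:
Bisimulation quotient by refinement:
  round 0: {{0,1,2,3,4}}
  round 1: {{0,1,4},{2,3}}
  round 2: {{0,4},{1},{2,3}}
stable after 3 split(s): 3 block(s)
0∈{0,4}, 4∈{0,4}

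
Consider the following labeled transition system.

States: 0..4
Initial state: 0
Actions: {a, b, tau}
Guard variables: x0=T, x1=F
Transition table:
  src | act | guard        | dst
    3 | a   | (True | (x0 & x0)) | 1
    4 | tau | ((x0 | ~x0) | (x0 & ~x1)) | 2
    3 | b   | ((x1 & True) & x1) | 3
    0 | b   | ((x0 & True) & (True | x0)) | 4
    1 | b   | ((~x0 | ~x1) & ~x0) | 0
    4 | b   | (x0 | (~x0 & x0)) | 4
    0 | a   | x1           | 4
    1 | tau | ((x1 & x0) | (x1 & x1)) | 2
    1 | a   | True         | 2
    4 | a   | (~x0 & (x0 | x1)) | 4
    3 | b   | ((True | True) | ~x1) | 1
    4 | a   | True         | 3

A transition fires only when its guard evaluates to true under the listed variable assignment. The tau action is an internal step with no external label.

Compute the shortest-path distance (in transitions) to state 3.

BFS to 3:
  Layer 0: {0}
  Layer 1: {4}
  Layer 2: {2,3}
depth(3)=2, e.g. b·a

Answer: 2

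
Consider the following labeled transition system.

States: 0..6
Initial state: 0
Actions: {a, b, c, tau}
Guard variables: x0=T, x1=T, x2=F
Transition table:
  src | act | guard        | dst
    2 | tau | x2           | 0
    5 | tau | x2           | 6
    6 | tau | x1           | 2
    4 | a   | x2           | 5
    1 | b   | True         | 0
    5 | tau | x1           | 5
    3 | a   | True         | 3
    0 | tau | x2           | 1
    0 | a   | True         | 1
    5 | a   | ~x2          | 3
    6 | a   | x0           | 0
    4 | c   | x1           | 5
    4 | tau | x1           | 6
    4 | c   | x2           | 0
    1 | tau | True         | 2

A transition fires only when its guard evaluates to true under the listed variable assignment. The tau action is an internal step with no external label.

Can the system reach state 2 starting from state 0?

Answer: REACHABLE

Working:
After dropping false guards: 10 live edges.
L0 = {0}
L1 = {1}  cumulative {0,1}
L2 = {2}  cumulative {0,1,2}
R = {0,1,2}
witness 2: a·tau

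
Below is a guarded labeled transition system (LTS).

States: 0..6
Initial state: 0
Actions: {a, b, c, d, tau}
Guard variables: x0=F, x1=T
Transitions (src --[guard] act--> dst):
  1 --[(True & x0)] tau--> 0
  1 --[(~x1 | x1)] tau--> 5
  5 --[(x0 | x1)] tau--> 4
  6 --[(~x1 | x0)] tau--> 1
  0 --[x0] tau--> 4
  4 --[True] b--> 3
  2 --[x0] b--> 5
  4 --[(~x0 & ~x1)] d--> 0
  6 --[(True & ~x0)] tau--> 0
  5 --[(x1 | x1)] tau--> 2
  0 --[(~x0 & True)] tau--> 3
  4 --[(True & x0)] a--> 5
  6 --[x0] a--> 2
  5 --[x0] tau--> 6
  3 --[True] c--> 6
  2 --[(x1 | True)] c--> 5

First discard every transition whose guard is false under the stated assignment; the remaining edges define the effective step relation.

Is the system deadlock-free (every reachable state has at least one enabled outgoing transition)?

Answer: DEADLOCK-FREE

Working:
Reach set: {0,3,6}
  0: tau→3  [deg 1]
  3: c→6  [deg 1]
  6: tau→0  [deg 1]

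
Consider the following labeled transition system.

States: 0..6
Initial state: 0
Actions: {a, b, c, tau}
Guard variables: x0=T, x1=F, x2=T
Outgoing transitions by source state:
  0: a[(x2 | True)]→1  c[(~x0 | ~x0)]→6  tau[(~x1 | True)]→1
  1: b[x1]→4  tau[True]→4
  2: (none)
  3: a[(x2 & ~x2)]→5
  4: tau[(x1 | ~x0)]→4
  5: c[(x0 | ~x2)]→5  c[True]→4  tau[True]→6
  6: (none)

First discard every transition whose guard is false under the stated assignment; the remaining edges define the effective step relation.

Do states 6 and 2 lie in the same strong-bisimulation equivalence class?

Bisimulation quotient by refinement:
  P[0] = {{0,1,2,3,4,5,6}}
  P[1] = {{0},{1},{2,3,4,6},{5}}
4 equivalence class(es) (converged in 2)
[6]={2,3,4,6}  [2]={2,3,4,6}

Answer: BISIMILAR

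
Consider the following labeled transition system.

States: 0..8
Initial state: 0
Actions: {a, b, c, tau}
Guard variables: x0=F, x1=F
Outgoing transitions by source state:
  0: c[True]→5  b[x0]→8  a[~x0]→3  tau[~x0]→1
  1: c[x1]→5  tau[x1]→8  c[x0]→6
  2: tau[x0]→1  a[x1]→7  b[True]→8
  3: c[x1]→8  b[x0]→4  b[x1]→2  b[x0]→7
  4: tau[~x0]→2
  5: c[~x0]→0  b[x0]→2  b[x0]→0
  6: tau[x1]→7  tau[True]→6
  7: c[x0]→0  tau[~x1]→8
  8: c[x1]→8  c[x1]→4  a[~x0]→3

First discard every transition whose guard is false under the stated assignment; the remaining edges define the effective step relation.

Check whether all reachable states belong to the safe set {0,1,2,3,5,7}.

Answer: INVARIANT HOLDS

Analysis:
Inv-set: {0,1,2,3,5,7}
Reachable = {0,1,3,5}
  0: safe
  1: safe
  3: safe
  5: safe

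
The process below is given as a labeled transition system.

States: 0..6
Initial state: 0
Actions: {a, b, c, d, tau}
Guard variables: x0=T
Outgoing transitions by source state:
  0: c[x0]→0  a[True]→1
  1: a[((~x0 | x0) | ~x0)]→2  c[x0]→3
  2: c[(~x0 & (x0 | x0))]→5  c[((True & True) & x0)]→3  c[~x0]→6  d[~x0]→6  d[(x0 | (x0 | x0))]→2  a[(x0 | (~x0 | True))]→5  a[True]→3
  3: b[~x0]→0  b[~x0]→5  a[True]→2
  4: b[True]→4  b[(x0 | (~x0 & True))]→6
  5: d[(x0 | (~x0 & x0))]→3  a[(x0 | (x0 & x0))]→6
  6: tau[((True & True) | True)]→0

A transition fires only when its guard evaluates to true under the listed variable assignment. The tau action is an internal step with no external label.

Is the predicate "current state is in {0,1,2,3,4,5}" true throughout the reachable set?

Allowed set {0,1,2,3,4,5}
R = {0,1,2,3,5,6}
  0: safe
  1: safe
  2: safe
  3: safe
  5: safe
  6: ✗ unsafe
witness against invariant: a·a·a·a → 6

Answer: INVARIANT VIOLATED at state 6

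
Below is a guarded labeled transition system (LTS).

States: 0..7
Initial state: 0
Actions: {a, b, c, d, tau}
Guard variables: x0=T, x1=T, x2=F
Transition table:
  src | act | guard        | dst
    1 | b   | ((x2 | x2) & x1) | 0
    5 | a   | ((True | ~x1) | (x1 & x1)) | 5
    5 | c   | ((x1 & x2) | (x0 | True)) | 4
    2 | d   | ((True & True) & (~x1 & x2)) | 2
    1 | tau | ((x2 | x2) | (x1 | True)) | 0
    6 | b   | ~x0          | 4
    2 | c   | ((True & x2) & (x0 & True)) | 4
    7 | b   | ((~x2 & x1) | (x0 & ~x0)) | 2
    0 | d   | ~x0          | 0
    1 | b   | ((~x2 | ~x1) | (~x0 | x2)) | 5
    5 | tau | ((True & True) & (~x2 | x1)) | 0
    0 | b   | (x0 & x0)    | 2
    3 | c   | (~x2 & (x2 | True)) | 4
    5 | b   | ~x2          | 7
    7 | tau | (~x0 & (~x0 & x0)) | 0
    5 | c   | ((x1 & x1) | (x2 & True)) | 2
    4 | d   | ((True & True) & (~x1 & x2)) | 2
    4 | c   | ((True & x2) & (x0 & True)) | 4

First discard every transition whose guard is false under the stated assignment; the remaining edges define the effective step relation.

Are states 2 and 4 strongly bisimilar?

Answer: BISIMILAR

Working:
Refine partition for ~:
  P[0] = {{0,1,2,3,4,5,6,7}}
  P[1] = {{0,7},{1},{2,4,6},{3},{5}}
5 equivalence class(es) (converged in 2)
[2]={2,4,6}  [4]={2,4,6}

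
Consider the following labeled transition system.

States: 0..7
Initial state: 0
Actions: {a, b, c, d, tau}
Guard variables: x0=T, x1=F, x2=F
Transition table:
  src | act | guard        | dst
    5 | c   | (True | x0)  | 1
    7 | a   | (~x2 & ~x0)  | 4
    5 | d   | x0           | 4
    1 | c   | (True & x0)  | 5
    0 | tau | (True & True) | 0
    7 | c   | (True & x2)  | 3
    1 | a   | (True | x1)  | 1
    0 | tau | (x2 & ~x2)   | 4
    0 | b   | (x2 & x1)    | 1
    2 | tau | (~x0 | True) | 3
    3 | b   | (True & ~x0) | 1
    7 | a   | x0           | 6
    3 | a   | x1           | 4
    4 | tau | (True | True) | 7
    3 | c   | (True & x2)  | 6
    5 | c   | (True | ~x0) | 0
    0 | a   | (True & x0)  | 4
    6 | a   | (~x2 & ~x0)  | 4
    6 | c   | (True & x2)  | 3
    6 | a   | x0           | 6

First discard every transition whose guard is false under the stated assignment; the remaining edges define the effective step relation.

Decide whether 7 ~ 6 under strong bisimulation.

Compute ~ classes (split until stable):
  π0 = {{0,1,2,3,4,5,6,7}}
  π1 = {{0},{1},{2,4},{3},{5},{6,7}}
  π2 = {{0},{1},{2},{3},{4},{5},{6,7}}
stable after 3 split(s): 7 block(s)
[7]={6,7}  [6]={6,7}

Answer: BISIMILAR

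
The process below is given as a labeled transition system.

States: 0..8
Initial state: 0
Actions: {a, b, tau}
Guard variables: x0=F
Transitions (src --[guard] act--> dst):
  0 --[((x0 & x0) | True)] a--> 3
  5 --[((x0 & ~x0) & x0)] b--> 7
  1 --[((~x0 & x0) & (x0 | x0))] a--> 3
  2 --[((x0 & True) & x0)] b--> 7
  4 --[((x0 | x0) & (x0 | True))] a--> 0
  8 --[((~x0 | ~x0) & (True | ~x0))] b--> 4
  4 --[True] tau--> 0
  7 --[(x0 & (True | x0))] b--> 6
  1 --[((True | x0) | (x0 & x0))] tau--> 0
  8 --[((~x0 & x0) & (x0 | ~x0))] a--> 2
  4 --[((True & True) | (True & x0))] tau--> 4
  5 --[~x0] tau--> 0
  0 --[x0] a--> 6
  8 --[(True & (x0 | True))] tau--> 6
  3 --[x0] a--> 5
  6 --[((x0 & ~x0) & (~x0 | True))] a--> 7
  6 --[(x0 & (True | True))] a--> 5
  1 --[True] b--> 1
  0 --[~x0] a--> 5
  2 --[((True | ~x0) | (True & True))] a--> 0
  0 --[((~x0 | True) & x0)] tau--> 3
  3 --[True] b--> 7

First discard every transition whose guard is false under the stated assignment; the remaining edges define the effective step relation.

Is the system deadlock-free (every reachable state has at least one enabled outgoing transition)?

R = {0,3,5,7}
  0: a→3  a→5  [2 out]
  3: b→7  [1 out]
  5: tau→0  [1 out]
  7: ∅  [STUCK]
witness 7: a·b

Answer: DEADLOCK at state 7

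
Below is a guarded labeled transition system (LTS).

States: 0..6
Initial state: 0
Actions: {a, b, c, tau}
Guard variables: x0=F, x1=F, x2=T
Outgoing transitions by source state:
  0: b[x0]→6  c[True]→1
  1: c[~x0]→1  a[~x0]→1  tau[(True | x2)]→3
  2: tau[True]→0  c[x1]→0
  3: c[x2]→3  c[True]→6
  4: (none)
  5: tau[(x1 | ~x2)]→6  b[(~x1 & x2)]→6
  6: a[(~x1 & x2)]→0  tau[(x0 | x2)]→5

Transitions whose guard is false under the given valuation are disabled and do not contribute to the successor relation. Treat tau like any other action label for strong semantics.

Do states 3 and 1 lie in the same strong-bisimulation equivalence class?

Compute ~ classes (split until stable):
  P[0] = {{0,1,2,3,4,5,6}}
  P[1] = {{0,3},{1},{2},{4},{5},{6}}
  P[2] = {{0},{1},{2},{3},{4},{5},{6}}
Fixed point at round 3; 7 class(es).
class of 3: {3}; class of 1: {1}

Answer: NOT BISIMILAR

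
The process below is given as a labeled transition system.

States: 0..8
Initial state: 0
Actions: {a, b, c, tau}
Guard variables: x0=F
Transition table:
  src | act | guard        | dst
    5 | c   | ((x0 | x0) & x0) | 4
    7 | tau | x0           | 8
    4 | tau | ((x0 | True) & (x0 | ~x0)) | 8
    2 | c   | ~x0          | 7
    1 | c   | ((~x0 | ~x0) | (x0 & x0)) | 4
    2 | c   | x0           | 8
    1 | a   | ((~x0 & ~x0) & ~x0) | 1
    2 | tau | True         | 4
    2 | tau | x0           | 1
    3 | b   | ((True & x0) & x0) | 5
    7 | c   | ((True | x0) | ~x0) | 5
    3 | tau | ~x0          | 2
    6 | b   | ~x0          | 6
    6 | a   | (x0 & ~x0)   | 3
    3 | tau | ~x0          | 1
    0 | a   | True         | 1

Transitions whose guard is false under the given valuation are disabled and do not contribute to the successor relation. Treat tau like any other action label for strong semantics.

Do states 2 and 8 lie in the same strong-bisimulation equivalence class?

Answer: NOT BISIMILAR

Working:
Bisimulation quotient by refinement:
  P[0] = {{0,1,2,3,4,5,6,7,8}}
  P[1] = {{0},{1},{2},{3,4},{5,8},{6},{7}}
  P[2] = {{0},{1},{2},{3},{4},{5,8},{6},{7}}
8 equivalence class(es) (converged in 3)
2∈{2}, 8∈{5,8}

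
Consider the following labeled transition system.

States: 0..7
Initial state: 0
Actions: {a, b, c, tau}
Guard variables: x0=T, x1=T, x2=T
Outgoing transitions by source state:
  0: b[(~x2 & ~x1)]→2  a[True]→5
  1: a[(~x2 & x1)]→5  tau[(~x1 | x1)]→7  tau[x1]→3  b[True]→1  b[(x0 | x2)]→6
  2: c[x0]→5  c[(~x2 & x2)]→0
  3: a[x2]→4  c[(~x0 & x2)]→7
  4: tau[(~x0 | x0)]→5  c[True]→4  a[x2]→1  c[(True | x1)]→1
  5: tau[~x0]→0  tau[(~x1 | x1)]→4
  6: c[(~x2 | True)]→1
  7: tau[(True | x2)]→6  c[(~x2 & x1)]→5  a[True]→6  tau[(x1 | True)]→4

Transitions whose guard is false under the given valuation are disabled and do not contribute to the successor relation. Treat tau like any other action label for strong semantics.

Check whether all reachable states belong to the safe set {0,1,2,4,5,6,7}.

Allowed set {0,1,2,4,5,6,7}
Reachable = {0,1,3,4,5,6,7}
  0: ✓
  1: ✓
  3: ✗ unsafe
  4: ✓
  5: ✓
  6: ✓
  7: ✓
counterexample path to 3: a·tau·c·tau

Answer: INVARIANT VIOLATED at state 3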